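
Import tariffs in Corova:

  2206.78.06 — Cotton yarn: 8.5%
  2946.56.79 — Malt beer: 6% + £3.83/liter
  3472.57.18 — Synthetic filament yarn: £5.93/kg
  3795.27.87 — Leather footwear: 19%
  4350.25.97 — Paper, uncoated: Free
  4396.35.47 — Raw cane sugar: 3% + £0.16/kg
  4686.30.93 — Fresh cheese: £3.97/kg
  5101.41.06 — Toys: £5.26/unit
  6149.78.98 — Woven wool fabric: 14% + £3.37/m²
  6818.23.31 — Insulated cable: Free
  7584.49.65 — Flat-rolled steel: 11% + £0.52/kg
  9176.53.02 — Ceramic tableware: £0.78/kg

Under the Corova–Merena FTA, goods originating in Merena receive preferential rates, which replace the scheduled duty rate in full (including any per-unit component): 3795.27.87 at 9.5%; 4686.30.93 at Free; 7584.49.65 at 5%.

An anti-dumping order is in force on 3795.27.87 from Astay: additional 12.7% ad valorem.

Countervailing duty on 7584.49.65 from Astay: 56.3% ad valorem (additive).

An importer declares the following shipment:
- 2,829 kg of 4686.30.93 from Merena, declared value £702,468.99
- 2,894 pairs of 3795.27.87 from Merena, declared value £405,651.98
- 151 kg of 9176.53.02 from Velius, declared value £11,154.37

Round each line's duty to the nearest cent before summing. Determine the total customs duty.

Line 1 (4686.30.93, Merena, 2,829 kg, £702,468.99):
Base rate for 4686.30.93 is £3.97/kg.
Origin Merena qualifies under the Corova–Merena agreement and 4686.30.93 is covered: preferential rate Free applies instead.
Duty = £702,468.99 × 0% = £0.00.
Line 2 (3795.27.87, Merena, 2,894 pairs, £405,651.98):
Base rate for 3795.27.87 is 19%.
Origin Merena qualifies under the Corova–Merena agreement and 3795.27.87 is covered: preferential rate 9.5% applies instead.
The additional-duty order on 3795.27.87 targets Astay, not Merena; it does not apply.
Duty = £405,651.98 × 9.5% = £38,536.94.
Line 3 (9176.53.02, Velius, 151 kg, £11,154.37):
Base rate for 9176.53.02 is £0.78/kg.
Duty = 151 × £0.78 = £117.78.
Total = £0.00 + £38,536.94 + £117.78 = £38,654.72.

£38,654.72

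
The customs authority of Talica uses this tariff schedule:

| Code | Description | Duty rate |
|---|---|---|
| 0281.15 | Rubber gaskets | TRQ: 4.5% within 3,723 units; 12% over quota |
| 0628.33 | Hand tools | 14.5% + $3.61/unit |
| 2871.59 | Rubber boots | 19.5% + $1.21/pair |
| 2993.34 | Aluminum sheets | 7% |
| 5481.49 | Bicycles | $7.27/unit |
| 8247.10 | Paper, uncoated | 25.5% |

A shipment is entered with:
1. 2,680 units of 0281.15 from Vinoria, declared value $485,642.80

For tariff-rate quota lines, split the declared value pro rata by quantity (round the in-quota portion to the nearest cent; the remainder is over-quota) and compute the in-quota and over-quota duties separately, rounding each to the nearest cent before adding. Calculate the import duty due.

$21,853.93

Line 1 (0281.15, Vinoria, 2,680 units, $485,642.80):
Code 0281.15 is under a tariff-rate quota (threshold 3,723 units). Quantity 2,680 units is within the quota, so the in-quota rate 4.5% applies to the full value.
Duty = $485,642.80 × 4.5% = $21,853.93.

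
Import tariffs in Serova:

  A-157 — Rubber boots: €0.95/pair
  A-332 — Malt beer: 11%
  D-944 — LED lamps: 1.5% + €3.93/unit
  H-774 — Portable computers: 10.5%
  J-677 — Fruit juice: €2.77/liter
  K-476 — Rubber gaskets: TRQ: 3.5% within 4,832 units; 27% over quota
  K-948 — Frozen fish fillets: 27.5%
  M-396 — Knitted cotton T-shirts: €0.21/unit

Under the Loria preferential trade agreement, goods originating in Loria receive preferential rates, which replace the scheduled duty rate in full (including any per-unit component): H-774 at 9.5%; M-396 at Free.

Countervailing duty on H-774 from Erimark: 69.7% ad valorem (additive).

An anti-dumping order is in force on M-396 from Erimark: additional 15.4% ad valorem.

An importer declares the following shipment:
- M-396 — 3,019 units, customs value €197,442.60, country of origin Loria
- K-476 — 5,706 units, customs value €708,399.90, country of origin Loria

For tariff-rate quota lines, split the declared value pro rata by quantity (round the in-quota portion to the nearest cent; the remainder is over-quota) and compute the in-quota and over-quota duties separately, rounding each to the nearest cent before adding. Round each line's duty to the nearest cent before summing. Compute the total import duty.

Line 1 (M-396, Loria, 3,019 units, €197,442.60):
Base rate for M-396 is €0.21/unit.
Origin Loria qualifies under the Serova–Loria agreement and M-396 is covered: preferential rate Free applies instead.
The additional-duty order on M-396 targets Erimark, not Loria; it does not apply.
Duty = €197,442.60 × 0% = €0.00.
Line 2 (K-476, Loria, 5,706 units, €708,399.90):
Code K-476 is under a tariff-rate quota (threshold 4,832 units). In-quota: 4,832 units at 3.5%; over-quota: 874 units at 27%.
Pro-rata value split: in-quota = €708,399.90 × 4,832/5,706 = €599,892.80; over-quota = €708,399.90 − €599,892.80 = €108,507.10.
In-quota duty = €599,892.80 × 3.5% = €20,996.25. Over-quota duty = €108,507.10 × 27% = €29,296.92.
Line duty = €20,996.25 + €29,296.92 = €50,293.17.
Total = €0.00 + €50,293.17 = €50,293.17.

€50,293.17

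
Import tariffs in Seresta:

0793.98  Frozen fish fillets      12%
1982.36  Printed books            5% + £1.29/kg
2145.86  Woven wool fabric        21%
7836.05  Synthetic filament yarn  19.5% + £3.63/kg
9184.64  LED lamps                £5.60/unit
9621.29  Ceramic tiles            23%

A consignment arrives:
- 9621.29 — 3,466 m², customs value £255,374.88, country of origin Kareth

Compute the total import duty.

£58,736.22

Line 1 (9621.29, Kareth, 3,466 m², £255,374.88):
Base rate for 9621.29 is 23%.
Duty = £255,374.88 × 23% = £58,736.22.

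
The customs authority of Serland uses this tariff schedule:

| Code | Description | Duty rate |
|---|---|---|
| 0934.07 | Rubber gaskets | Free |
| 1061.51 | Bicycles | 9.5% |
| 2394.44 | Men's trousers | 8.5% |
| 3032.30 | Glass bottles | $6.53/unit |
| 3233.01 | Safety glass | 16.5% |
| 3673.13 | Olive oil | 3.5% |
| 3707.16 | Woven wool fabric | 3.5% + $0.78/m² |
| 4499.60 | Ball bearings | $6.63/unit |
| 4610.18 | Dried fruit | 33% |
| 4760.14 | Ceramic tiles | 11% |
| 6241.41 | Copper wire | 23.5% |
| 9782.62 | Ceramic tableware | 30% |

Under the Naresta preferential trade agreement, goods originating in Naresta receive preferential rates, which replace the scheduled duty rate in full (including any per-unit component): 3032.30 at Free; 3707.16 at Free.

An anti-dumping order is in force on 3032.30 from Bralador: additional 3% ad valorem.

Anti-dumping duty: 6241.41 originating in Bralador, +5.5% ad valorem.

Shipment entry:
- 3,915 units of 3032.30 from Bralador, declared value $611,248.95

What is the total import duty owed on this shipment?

Line 1 (3032.30, Bralador, 3,915 units, $611,248.95):
Base rate for 3032.30 is $6.53/unit.
3032.30 has an FTA preferential rate, but origin Bralador is not Naresta; base rate stands.
Additional duty on 3032.30 from Bralador: +3% ad valorem. Applied ad valorem rate = 3%.
Duty = $611,248.95 × 3% + 3,915 × $6.53 = $43,902.42.

$43,902.42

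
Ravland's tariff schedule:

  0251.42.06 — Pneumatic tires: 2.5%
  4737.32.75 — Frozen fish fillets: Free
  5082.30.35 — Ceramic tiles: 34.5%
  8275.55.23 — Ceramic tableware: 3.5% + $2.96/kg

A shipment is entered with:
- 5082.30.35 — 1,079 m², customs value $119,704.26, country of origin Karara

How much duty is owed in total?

$41,297.97

Line 1 (5082.30.35, Karara, 1,079 m², $119,704.26):
Base rate for 5082.30.35 is 34.5%.
Duty = $119,704.26 × 34.5% = $41,297.97.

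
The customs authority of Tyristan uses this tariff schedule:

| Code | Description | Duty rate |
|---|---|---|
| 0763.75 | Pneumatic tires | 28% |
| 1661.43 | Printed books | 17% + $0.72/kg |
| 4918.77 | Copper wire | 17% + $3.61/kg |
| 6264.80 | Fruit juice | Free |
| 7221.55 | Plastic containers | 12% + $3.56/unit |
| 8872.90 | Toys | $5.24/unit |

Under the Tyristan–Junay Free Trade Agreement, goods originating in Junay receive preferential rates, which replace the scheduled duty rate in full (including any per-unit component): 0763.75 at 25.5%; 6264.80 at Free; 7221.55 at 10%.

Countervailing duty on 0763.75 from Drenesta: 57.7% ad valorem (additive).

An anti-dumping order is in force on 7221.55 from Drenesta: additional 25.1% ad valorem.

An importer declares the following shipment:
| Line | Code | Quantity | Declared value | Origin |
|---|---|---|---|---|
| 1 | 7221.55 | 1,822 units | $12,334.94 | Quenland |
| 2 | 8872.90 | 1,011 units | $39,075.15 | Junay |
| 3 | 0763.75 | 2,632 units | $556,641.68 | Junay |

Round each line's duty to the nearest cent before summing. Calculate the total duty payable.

$155,207.78

Line 1 (7221.55, Quenland, 1,822 units, $12,334.94):
Base rate for 7221.55 is 12% + $3.56/unit.
7221.55 has an FTA preferential rate, but origin Quenland is not Junay; base rate stands.
The additional-duty order on 7221.55 targets Drenesta, not Quenland; it does not apply.
Duty = $12,334.94 × 12% + 1,822 × $3.56 = $7,966.51.
Line 2 (8872.90, Junay, 1,011 units, $39,075.15):
Base rate for 8872.90 is $5.24/unit.
Origin Junay is the FTA partner but 8872.90 is not on the preference list; base rate stands.
Duty = 1,011 × $5.24 = $5,297.64.
Line 3 (0763.75, Junay, 2,632 units, $556,641.68):
Base rate for 0763.75 is 28%.
Origin Junay qualifies under the Tyristan–Junay agreement and 0763.75 is covered: preferential rate 25.5% applies instead.
The additional-duty order on 0763.75 targets Drenesta, not Junay; it does not apply.
Duty = $556,641.68 × 25.5% = $141,943.63.
Total = $7,966.51 + $5,297.64 + $141,943.63 = $155,207.78.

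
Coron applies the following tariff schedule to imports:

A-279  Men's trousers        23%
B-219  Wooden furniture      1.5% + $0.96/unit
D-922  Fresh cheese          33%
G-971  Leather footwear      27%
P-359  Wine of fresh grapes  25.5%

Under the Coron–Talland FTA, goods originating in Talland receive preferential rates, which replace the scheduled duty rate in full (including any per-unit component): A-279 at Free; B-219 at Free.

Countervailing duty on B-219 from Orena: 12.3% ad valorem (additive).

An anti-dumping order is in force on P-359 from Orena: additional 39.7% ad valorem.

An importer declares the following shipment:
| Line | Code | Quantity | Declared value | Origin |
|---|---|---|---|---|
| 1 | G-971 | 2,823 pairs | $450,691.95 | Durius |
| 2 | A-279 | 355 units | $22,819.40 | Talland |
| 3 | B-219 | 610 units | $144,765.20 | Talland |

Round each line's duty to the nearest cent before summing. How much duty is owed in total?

$121,686.83

Line 1 (G-971, Durius, 2,823 pairs, $450,691.95):
Base rate for G-971 is 27%.
Duty = $450,691.95 × 27% = $121,686.83.
Line 2 (A-279, Talland, 355 units, $22,819.40):
Base rate for A-279 is 23%.
Origin Talland qualifies under the Coron–Talland agreement and A-279 is covered: preferential rate Free applies instead.
Duty = $22,819.40 × 0% = $0.00.
Line 3 (B-219, Talland, 610 units, $144,765.20):
Base rate for B-219 is 1.5% + $0.96/unit.
Origin Talland qualifies under the Coron–Talland agreement and B-219 is covered: preferential rate Free applies instead.
The additional-duty order on B-219 targets Orena, not Talland; it does not apply.
Duty = $144,765.20 × 0% = $0.00.
Total = $121,686.83 + $0.00 + $0.00 = $121,686.83.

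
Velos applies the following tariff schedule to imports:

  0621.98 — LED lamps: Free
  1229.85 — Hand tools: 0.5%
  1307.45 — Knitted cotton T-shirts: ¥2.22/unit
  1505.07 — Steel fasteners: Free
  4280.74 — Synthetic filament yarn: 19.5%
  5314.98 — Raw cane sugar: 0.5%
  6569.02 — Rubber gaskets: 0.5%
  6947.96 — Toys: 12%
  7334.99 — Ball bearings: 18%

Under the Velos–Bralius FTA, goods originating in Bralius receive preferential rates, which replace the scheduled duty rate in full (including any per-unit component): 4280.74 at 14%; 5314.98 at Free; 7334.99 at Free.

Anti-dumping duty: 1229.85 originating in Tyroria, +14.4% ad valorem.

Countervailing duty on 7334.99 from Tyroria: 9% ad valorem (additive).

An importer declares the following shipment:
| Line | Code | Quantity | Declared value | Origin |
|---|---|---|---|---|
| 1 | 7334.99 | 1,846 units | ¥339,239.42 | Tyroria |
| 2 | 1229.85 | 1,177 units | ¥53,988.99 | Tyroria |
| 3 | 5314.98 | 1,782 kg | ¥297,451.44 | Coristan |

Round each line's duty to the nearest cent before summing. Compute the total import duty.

¥101,126.26

Line 1 (7334.99, Tyroria, 1,846 units, ¥339,239.42):
Base rate for 7334.99 is 18%.
7334.99 has an FTA preferential rate, but origin Tyroria is not Bralius; base rate stands.
Additional duty on 7334.99 from Tyroria: +9%. Applied ad valorem rate: 18% + 9% = 27%.
Duty = ¥339,239.42 × 27% = ¥91,594.64.
Line 2 (1229.85, Tyroria, 1,177 units, ¥53,988.99):
Base rate for 1229.85 is 0.5%.
Additional duty on 1229.85 from Tyroria: +14.4%. Applied ad valorem rate: 0.5% + 14.4% = 14.9%.
Duty = ¥53,988.99 × 14.9% = ¥8,044.36.
Line 3 (5314.98, Coristan, 1,782 kg, ¥297,451.44):
Base rate for 5314.98 is 0.5%.
5314.98 has an FTA preferential rate, but origin Coristan is not Bralius; base rate stands.
Duty = ¥297,451.44 × 0.5% = ¥1,487.26.
Total = ¥91,594.64 + ¥8,044.36 + ¥1,487.26 = ¥101,126.26.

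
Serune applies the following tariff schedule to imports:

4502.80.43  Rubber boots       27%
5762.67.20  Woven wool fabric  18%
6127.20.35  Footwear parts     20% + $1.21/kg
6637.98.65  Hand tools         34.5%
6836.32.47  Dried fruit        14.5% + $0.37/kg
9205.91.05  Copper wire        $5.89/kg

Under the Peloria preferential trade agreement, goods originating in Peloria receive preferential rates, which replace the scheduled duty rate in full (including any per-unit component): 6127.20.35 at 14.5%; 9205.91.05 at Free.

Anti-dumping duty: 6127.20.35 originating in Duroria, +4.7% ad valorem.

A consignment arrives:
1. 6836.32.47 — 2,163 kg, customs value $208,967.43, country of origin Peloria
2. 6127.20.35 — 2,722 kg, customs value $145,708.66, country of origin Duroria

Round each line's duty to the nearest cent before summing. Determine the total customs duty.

Line 1 (6836.32.47, Peloria, 2,163 kg, $208,967.43):
Base rate for 6836.32.47 is 14.5% + $0.37/kg.
Origin Peloria is the FTA partner but 6836.32.47 is not on the preference list; base rate stands.
Duty = $208,967.43 × 14.5% + 2,163 × $0.37 = $31,100.59.
Line 2 (6127.20.35, Duroria, 2,722 kg, $145,708.66):
Base rate for 6127.20.35 is 20% + $1.21/kg.
6127.20.35 has an FTA preferential rate, but origin Duroria is not Peloria; base rate stands.
Additional duty on 6127.20.35 from Duroria: +4.7%. Applied ad valorem rate: 20% + 4.7% = 24.7%.
Duty = $145,708.66 × 24.7% + 2,722 × $1.21 = $39,283.66.
Total = $31,100.59 + $39,283.66 = $70,384.25.

$70,384.25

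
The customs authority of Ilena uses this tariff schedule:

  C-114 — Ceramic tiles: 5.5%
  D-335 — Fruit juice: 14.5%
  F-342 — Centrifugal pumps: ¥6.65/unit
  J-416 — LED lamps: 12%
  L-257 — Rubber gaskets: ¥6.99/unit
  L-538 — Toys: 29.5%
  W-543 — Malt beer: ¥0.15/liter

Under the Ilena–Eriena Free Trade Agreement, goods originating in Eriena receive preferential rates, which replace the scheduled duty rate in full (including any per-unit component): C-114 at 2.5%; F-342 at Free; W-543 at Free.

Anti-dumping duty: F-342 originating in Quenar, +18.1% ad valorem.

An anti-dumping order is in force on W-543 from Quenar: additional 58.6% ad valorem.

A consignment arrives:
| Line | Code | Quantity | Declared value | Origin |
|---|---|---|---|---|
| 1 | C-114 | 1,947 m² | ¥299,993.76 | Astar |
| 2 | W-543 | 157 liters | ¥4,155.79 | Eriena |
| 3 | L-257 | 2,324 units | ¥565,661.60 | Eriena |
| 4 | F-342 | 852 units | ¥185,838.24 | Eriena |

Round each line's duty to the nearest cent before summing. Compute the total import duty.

¥32,744.42

Line 1 (C-114, Astar, 1,947 m², ¥299,993.76):
Base rate for C-114 is 5.5%.
C-114 has an FTA preferential rate, but origin Astar is not Eriena; base rate stands.
Duty = ¥299,993.76 × 5.5% = ¥16,499.66.
Line 2 (W-543, Eriena, 157 liters, ¥4,155.79):
Base rate for W-543 is ¥0.15/liter.
Origin Eriena qualifies under the Ilena–Eriena agreement and W-543 is covered: preferential rate Free applies instead.
The additional-duty order on W-543 targets Quenar, not Eriena; it does not apply.
Duty = ¥4,155.79 × 0% = ¥0.00.
Line 3 (L-257, Eriena, 2,324 units, ¥565,661.60):
Base rate for L-257 is ¥6.99/unit.
Origin Eriena is the FTA partner but L-257 is not on the preference list; base rate stands.
Duty = 2,324 × ¥6.99 = ¥16,244.76.
Line 4 (F-342, Eriena, 852 units, ¥185,838.24):
Base rate for F-342 is ¥6.65/unit.
Origin Eriena qualifies under the Ilena–Eriena agreement and F-342 is covered: preferential rate Free applies instead.
The additional-duty order on F-342 targets Quenar, not Eriena; it does not apply.
Duty = ¥185,838.24 × 0% = ¥0.00.
Total = ¥16,499.66 + ¥0.00 + ¥16,244.76 + ¥0.00 = ¥32,744.42.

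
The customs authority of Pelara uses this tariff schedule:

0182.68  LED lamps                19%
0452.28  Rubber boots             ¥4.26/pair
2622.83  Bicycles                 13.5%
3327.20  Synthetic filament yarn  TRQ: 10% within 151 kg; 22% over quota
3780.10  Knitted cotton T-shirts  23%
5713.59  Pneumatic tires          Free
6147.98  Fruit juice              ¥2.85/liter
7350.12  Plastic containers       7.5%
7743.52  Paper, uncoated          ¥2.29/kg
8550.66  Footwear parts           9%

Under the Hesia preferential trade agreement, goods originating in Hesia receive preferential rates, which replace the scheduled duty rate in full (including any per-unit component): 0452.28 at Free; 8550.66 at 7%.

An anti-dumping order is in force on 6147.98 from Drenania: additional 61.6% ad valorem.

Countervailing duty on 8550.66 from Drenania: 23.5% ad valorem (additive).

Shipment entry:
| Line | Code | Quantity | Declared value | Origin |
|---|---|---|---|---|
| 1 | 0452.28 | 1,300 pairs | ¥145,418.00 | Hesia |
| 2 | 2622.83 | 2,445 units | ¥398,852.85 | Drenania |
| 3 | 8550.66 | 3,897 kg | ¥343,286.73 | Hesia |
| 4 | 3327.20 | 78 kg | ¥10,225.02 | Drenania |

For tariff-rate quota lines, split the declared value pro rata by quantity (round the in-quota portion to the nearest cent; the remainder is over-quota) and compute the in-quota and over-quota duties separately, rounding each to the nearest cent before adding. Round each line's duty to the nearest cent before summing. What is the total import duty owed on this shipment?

¥78,897.70

Line 1 (0452.28, Hesia, 1,300 pairs, ¥145,418.00):
Base rate for 0452.28 is ¥4.26/pair.
Origin Hesia qualifies under the Pelara–Hesia agreement and 0452.28 is covered: preferential rate Free applies instead.
Duty = ¥145,418.00 × 0% = ¥0.00.
Line 2 (2622.83, Drenania, 2,445 units, ¥398,852.85):
Base rate for 2622.83 is 13.5%.
Duty = ¥398,852.85 × 13.5% = ¥53,845.13.
Line 3 (8550.66, Hesia, 3,897 kg, ¥343,286.73):
Base rate for 8550.66 is 9%.
Origin Hesia qualifies under the Pelara–Hesia agreement and 8550.66 is covered: preferential rate 7% applies instead.
The additional-duty order on 8550.66 targets Drenania, not Hesia; it does not apply.
Duty = ¥343,286.73 × 7% = ¥24,030.07.
Line 4 (3327.20, Drenania, 78 kg, ¥10,225.02):
Code 3327.20 is under a tariff-rate quota (threshold 151 kg). Quantity 78 kg is within the quota, so the in-quota rate 10% applies to the full value.
Duty = ¥10,225.02 × 10% = ¥1,022.50.
Total = ¥0.00 + ¥53,845.13 + ¥24,030.07 + ¥1,022.50 = ¥78,897.70.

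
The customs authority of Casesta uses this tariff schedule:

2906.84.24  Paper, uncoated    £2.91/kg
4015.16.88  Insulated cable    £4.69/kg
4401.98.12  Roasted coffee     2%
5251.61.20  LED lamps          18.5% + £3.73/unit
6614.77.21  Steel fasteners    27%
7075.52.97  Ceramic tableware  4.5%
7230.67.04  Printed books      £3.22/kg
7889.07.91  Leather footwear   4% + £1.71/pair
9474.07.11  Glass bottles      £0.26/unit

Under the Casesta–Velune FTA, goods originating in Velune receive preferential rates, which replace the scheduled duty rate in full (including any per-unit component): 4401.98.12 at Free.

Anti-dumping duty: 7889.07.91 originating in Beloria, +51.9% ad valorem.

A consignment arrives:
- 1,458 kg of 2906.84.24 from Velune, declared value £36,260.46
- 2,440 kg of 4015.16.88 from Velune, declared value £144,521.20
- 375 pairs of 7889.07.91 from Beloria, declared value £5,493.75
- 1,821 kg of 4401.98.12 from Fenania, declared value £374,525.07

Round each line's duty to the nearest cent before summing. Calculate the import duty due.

Line 1 (2906.84.24, Velune, 1,458 kg, £36,260.46):
Base rate for 2906.84.24 is £2.91/kg.
Origin Velune is the FTA partner but 2906.84.24 is not on the preference list; base rate stands.
Duty = 1,458 × £2.91 = £4,242.78.
Line 2 (4015.16.88, Velune, 2,440 kg, £144,521.20):
Base rate for 4015.16.88 is £4.69/kg.
Origin Velune is the FTA partner but 4015.16.88 is not on the preference list; base rate stands.
Duty = 2,440 × £4.69 = £11,443.60.
Line 3 (7889.07.91, Beloria, 375 pairs, £5,493.75):
Base rate for 7889.07.91 is 4% + £1.71/pair.
Additional duty on 7889.07.91 from Beloria: +51.9%. Applied ad valorem rate: 4% + 51.9% = 55.9%.
Duty = £5,493.75 × 55.9% + 375 × £1.71 = £3,712.26.
Line 4 (4401.98.12, Fenania, 1,821 kg, £374,525.07):
Base rate for 4401.98.12 is 2%.
4401.98.12 has an FTA preferential rate, but origin Fenania is not Velune; base rate stands.
Duty = £374,525.07 × 2% = £7,490.50.
Total = £4,242.78 + £11,443.60 + £3,712.26 + £7,490.50 = £26,889.14.

£26,889.14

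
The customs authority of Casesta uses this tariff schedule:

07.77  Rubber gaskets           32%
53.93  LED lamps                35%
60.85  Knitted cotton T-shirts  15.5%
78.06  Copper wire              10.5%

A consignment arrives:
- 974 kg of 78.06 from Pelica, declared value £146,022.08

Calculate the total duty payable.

Line 1 (78.06, Pelica, 974 kg, £146,022.08):
Base rate for 78.06 is 10.5%.
Duty = £146,022.08 × 10.5% = £15,332.32.

£15,332.32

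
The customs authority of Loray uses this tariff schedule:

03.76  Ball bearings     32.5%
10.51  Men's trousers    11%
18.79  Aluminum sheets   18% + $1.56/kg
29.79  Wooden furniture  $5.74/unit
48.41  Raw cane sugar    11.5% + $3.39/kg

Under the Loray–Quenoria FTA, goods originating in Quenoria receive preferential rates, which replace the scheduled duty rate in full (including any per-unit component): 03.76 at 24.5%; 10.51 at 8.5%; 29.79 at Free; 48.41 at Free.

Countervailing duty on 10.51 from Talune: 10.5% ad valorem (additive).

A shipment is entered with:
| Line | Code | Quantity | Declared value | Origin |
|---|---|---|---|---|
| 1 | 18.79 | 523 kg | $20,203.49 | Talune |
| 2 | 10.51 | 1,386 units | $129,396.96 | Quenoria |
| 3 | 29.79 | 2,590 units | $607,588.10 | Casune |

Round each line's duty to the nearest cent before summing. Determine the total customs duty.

$30,317.85

Line 1 (18.79, Talune, 523 kg, $20,203.49):
Base rate for 18.79 is 18% + $1.56/kg.
Duty = $20,203.49 × 18% + 523 × $1.56 = $4,452.51.
Line 2 (10.51, Quenoria, 1,386 units, $129,396.96):
Base rate for 10.51 is 11%.
Origin Quenoria qualifies under the Loray–Quenoria agreement and 10.51 is covered: preferential rate 8.5% applies instead.
The additional-duty order on 10.51 targets Talune, not Quenoria; it does not apply.
Duty = $129,396.96 × 8.5% = $10,998.74.
Line 3 (29.79, Casune, 2,590 units, $607,588.10):
Base rate for 29.79 is $5.74/unit.
29.79 has an FTA preferential rate, but origin Casune is not Quenoria; base rate stands.
Duty = 2,590 × $5.74 = $14,866.60.
Total = $4,452.51 + $10,998.74 + $14,866.60 = $30,317.85.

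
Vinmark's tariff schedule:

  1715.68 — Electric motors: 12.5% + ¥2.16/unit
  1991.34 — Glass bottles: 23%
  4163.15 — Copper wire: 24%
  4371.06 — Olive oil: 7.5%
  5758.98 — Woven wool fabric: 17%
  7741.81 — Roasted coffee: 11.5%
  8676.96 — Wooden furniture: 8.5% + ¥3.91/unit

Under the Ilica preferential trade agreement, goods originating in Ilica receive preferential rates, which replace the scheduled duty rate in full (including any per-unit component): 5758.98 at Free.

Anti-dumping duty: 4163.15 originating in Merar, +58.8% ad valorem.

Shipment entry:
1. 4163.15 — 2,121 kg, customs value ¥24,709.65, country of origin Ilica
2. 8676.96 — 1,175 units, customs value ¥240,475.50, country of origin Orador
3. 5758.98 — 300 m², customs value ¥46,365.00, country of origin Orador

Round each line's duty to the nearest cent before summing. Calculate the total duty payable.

¥38,847.04

Line 1 (4163.15, Ilica, 2,121 kg, ¥24,709.65):
Base rate for 4163.15 is 24%.
Origin Ilica is the FTA partner but 4163.15 is not on the preference list; base rate stands.
The additional-duty order on 4163.15 targets Merar, not Ilica; it does not apply.
Duty = ¥24,709.65 × 24% = ¥5,930.32.
Line 2 (8676.96, Orador, 1,175 units, ¥240,475.50):
Base rate for 8676.96 is 8.5% + ¥3.91/unit.
Duty = ¥240,475.50 × 8.5% + 1,175 × ¥3.91 = ¥25,034.67.
Line 3 (5758.98, Orador, 300 m², ¥46,365.00):
Base rate for 5758.98 is 17%.
5758.98 has an FTA preferential rate, but origin Orador is not Ilica; base rate stands.
Duty = ¥46,365.00 × 17% = ¥7,882.05.
Total = ¥5,930.32 + ¥25,034.67 + ¥7,882.05 = ¥38,847.04.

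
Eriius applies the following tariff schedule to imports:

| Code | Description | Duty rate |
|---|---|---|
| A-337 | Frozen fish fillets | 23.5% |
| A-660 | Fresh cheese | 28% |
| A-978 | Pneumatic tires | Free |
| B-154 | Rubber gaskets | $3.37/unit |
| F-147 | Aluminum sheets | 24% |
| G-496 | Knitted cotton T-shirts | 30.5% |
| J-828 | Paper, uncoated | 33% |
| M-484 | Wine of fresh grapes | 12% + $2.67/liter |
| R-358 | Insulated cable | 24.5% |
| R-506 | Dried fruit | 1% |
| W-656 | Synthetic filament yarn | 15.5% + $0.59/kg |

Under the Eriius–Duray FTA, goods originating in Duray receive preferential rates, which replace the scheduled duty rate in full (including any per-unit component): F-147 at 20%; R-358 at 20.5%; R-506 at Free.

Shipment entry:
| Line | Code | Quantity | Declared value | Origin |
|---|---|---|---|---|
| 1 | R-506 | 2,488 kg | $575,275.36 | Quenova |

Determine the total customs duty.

Line 1 (R-506, Quenova, 2,488 kg, $575,275.36):
Base rate for R-506 is 1%.
R-506 has an FTA preferential rate, but origin Quenova is not Duray; base rate stands.
Duty = $575,275.36 × 1% = $5,752.75.

$5,752.75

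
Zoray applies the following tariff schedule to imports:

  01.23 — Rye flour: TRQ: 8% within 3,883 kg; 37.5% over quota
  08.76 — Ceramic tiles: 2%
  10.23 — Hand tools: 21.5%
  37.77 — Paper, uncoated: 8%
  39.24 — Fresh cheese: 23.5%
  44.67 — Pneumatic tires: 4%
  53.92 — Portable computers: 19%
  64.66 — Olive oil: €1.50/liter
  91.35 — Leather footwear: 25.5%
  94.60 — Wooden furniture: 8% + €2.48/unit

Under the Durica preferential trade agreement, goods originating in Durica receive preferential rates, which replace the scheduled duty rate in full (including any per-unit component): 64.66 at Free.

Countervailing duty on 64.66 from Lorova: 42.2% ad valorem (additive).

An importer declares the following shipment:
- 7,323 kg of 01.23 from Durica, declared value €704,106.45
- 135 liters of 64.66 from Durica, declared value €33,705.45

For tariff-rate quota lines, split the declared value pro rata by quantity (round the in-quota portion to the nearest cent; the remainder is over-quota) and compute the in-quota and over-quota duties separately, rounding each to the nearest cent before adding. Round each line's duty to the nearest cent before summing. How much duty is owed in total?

€153,901.54

Line 1 (01.23, Durica, 7,323 kg, €704,106.45):
Code 01.23 is under a tariff-rate quota (threshold 3,883 kg). In-quota: 3,883 kg at 8%; over-quota: 3,440 kg at 37.5%.
Pro-rata value split: in-quota = €704,106.45 × 3,883/7,323 = €373,350.45; over-quota = €704,106.45 − €373,350.45 = €330,756.00.
In-quota duty = €373,350.45 × 8% = €29,868.04. Over-quota duty = €330,756.00 × 37.5% = €124,033.50.
Line duty = €29,868.04 + €124,033.50 = €153,901.54.
Line 2 (64.66, Durica, 135 liters, €33,705.45):
Base rate for 64.66 is €1.50/liter.
Origin Durica qualifies under the Zoray–Durica agreement and 64.66 is covered: preferential rate Free applies instead.
The additional-duty order on 64.66 targets Lorova, not Durica; it does not apply.
Duty = €33,705.45 × 0% = €0.00.
Total = €153,901.54 + €0.00 = €153,901.54.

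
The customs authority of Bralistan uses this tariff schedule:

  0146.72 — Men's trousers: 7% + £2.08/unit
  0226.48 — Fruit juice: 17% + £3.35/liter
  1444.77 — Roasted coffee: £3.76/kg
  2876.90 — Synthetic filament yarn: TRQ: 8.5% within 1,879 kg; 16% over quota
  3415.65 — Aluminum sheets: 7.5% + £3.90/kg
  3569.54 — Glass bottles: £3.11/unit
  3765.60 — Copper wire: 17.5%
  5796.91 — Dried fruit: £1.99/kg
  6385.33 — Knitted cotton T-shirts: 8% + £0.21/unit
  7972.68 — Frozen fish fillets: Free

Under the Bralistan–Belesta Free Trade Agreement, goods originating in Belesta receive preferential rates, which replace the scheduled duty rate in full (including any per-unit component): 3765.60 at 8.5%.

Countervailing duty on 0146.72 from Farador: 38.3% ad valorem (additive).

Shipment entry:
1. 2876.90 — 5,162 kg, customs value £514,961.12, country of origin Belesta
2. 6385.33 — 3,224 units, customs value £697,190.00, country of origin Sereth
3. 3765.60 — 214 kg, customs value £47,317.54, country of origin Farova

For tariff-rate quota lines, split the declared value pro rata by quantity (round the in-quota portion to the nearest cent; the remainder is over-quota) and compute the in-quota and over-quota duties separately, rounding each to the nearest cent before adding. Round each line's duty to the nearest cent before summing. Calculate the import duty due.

Line 1 (2876.90, Belesta, 5,162 kg, £514,961.12):
Code 2876.90 is under a tariff-rate quota (threshold 1,879 kg). In-quota: 1,879 kg at 8.5%; over-quota: 3,283 kg at 16%.
Pro-rata value split: in-quota = £514,961.12 × 1,879/5,162 = £187,449.04; over-quota = £514,961.12 − £187,449.04 = £327,512.08.
In-quota duty = £187,449.04 × 8.5% = £15,933.17. Over-quota duty = £327,512.08 × 16% = £52,401.93.
Line duty = £15,933.17 + £52,401.93 = £68,335.10.
Line 2 (6385.33, Sereth, 3,224 units, £697,190.00):
Base rate for 6385.33 is 8% + £0.21/unit.
Duty = £697,190.00 × 8% + 3,224 × £0.21 = £56,452.24.
Line 3 (3765.60, Farova, 214 kg, £47,317.54):
Base rate for 3765.60 is 17.5%.
3765.60 has an FTA preferential rate, but origin Farova is not Belesta; base rate stands.
Duty = £47,317.54 × 17.5% = £8,280.57.
Total = £68,335.10 + £56,452.24 + £8,280.57 = £133,067.91.

£133,067.91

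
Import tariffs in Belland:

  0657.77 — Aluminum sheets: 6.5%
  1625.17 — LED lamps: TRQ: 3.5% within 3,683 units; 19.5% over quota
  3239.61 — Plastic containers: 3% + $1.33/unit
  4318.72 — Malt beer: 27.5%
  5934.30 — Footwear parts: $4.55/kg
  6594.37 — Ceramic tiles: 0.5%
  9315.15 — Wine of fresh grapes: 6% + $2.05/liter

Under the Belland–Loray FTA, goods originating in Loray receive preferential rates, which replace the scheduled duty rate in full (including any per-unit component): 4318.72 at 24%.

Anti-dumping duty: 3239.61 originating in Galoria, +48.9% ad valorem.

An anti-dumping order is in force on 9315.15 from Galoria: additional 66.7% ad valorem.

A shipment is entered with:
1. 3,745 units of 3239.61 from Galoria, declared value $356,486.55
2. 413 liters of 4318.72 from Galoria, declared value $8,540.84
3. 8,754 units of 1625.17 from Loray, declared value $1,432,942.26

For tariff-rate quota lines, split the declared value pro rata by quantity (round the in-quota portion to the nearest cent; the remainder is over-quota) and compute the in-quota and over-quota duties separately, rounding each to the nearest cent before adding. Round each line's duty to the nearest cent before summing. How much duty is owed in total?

Line 1 (3239.61, Galoria, 3,745 units, $356,486.55):
Base rate for 3239.61 is 3% + $1.33/unit.
Additional duty on 3239.61 from Galoria: +48.9%. Applied ad valorem rate: 3% + 48.9% = 51.9%.
Duty = $356,486.55 × 51.9% + 3,745 × $1.33 = $189,997.37.
Line 2 (4318.72, Galoria, 413 liters, $8,540.84):
Base rate for 4318.72 is 27.5%.
4318.72 has an FTA preferential rate, but origin Galoria is not Loray; base rate stands.
Duty = $8,540.84 × 27.5% = $2,348.73.
Line 3 (1625.17, Loray, 8,754 units, $1,432,942.26):
Code 1625.17 is under a tariff-rate quota (threshold 3,683 units). In-quota: 3,683 units at 3.5%; over-quota: 5,071 units at 19.5%.
Pro-rata value split: in-quota = $1,432,942.26 × 3,683/8,754 = $602,870.27; over-quota = $1,432,942.26 − $602,870.27 = $830,071.99.
In-quota duty = $602,870.27 × 3.5% = $21,100.46. Over-quota duty = $830,071.99 × 19.5% = $161,864.04.
Line duty = $21,100.46 + $161,864.04 = $182,964.50.
Total = $189,997.37 + $2,348.73 + $182,964.50 = $375,310.60.

$375,310.60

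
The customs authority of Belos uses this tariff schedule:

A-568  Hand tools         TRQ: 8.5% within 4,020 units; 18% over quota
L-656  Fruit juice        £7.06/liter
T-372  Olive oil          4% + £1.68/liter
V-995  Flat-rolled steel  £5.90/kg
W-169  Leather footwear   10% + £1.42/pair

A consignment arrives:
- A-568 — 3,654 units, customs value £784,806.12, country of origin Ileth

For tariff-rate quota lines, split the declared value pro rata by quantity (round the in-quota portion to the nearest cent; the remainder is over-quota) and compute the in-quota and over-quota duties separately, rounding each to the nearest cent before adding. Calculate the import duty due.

Line 1 (A-568, Ileth, 3,654 units, £784,806.12):
Code A-568 is under a tariff-rate quota (threshold 4,020 units). Quantity 3,654 units is within the quota, so the in-quota rate 8.5% applies to the full value.
Duty = £784,806.12 × 8.5% = £66,708.52.

£66,708.52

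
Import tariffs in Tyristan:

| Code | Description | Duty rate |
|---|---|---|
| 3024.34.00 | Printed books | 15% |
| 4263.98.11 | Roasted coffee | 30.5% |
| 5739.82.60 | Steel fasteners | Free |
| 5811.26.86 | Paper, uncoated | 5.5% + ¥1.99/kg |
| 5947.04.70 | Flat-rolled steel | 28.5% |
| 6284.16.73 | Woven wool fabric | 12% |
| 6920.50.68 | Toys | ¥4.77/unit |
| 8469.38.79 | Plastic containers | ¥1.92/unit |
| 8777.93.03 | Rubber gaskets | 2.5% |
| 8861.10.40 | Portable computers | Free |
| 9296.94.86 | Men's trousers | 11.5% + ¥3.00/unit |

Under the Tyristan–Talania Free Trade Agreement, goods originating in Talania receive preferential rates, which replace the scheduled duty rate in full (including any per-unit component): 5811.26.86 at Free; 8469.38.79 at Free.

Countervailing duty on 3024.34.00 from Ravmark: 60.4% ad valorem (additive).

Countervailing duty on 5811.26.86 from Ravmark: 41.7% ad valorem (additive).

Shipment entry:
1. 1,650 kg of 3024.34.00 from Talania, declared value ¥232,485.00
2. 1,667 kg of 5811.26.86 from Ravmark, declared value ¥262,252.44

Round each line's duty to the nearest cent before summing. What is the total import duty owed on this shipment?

¥161,973.23

Line 1 (3024.34.00, Talania, 1,650 kg, ¥232,485.00):
Base rate for 3024.34.00 is 15%.
Origin Talania is the FTA partner but 3024.34.00 is not on the preference list; base rate stands.
The additional-duty order on 3024.34.00 targets Ravmark, not Talania; it does not apply.
Duty = ¥232,485.00 × 15% = ¥34,872.75.
Line 2 (5811.26.86, Ravmark, 1,667 kg, ¥262,252.44):
Base rate for 5811.26.86 is 5.5% + ¥1.99/kg.
5811.26.86 has an FTA preferential rate, but origin Ravmark is not Talania; base rate stands.
Additional duty on 5811.26.86 from Ravmark: +41.7%. Applied ad valorem rate: 5.5% + 41.7% = 47.2%.
Duty = ¥262,252.44 × 47.2% + 1,667 × ¥1.99 = ¥127,100.48.
Total = ¥34,872.75 + ¥127,100.48 = ¥161,973.23.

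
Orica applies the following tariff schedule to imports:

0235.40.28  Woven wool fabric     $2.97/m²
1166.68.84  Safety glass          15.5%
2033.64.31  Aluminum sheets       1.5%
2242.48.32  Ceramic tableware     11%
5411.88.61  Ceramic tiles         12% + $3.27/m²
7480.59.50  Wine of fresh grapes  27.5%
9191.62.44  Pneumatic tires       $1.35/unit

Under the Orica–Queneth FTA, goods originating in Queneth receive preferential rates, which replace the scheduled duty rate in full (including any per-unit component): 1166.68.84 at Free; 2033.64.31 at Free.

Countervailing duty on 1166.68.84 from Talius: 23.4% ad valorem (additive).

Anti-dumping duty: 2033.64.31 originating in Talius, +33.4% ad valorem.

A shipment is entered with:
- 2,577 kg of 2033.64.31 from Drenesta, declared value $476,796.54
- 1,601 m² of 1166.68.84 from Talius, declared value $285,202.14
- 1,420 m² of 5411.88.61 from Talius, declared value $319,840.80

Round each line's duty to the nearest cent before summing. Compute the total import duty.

$161,119.88

Line 1 (2033.64.31, Drenesta, 2,577 kg, $476,796.54):
Base rate for 2033.64.31 is 1.5%.
2033.64.31 has an FTA preferential rate, but origin Drenesta is not Queneth; base rate stands.
The additional-duty order on 2033.64.31 targets Talius, not Drenesta; it does not apply.
Duty = $476,796.54 × 1.5% = $7,151.95.
Line 2 (1166.68.84, Talius, 1,601 m², $285,202.14):
Base rate for 1166.68.84 is 15.5%.
1166.68.84 has an FTA preferential rate, but origin Talius is not Queneth; base rate stands.
Additional duty on 1166.68.84 from Talius: +23.4%. Applied ad valorem rate: 15.5% + 23.4% = 38.9%.
Duty = $285,202.14 × 38.9% = $110,943.63.
Line 3 (5411.88.61, Talius, 1,420 m², $319,840.80):
Base rate for 5411.88.61 is 12% + $3.27/m².
Duty = $319,840.80 × 12% + 1,420 × $3.27 = $43,024.30.
Total = $7,151.95 + $110,943.63 + $43,024.30 = $161,119.88.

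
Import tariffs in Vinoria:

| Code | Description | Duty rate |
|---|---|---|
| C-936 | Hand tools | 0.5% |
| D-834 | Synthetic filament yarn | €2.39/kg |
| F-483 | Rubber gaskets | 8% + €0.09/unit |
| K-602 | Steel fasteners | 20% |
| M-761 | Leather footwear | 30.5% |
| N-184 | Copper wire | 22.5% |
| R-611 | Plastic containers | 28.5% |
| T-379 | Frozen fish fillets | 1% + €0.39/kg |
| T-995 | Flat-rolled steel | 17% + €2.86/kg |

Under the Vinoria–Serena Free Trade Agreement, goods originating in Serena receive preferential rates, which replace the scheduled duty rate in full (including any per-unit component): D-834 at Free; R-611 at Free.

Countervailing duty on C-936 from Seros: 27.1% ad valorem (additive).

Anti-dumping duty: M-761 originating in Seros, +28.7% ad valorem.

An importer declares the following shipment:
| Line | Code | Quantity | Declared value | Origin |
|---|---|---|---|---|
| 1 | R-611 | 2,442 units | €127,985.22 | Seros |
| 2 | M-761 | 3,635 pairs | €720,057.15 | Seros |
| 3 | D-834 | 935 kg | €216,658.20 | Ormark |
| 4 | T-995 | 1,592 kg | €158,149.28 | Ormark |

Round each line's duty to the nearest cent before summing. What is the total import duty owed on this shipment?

Line 1 (R-611, Seros, 2,442 units, €127,985.22):
Base rate for R-611 is 28.5%.
R-611 has an FTA preferential rate, but origin Seros is not Serena; base rate stands.
Duty = €127,985.22 × 28.5% = €36,475.79.
Line 2 (M-761, Seros, 3,635 pairs, €720,057.15):
Base rate for M-761 is 30.5%.
Additional duty on M-761 from Seros: +28.7%. Applied ad valorem rate: 30.5% + 28.7% = 59.2%.
Duty = €720,057.15 × 59.2% = €426,273.83.
Line 3 (D-834, Ormark, 935 kg, €216,658.20):
Base rate for D-834 is €2.39/kg.
D-834 has an FTA preferential rate, but origin Ormark is not Serena; base rate stands.
Duty = 935 × €2.39 = €2,234.65.
Line 4 (T-995, Ormark, 1,592 kg, €158,149.28):
Base rate for T-995 is 17% + €2.86/kg.
Duty = €158,149.28 × 17% + 1,592 × €2.86 = €31,438.50.
Total = €36,475.79 + €426,273.83 + €2,234.65 + €31,438.50 = €496,422.77.

€496,422.77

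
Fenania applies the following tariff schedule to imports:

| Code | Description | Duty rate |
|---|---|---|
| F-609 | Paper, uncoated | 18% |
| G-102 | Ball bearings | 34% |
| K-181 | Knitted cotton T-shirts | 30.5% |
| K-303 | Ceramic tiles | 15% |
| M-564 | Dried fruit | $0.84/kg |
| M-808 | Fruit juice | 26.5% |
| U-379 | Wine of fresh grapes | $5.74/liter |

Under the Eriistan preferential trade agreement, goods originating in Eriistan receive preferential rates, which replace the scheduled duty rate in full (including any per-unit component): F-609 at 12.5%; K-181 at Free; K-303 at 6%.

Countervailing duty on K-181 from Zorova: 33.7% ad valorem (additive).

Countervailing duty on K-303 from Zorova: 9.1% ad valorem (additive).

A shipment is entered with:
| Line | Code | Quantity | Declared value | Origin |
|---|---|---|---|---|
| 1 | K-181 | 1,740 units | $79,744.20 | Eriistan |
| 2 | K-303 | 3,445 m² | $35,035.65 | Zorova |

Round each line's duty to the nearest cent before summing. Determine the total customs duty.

Line 1 (K-181, Eriistan, 1,740 units, $79,744.20):
Base rate for K-181 is 30.5%.
Origin Eriistan qualifies under the Fenania–Eriistan agreement and K-181 is covered: preferential rate Free applies instead.
The additional-duty order on K-181 targets Zorova, not Eriistan; it does not apply.
Duty = $79,744.20 × 0% = $0.00.
Line 2 (K-303, Zorova, 3,445 m², $35,035.65):
Base rate for K-303 is 15%.
K-303 has an FTA preferential rate, but origin Zorova is not Eriistan; base rate stands.
Additional duty on K-303 from Zorova: +9.1%. Applied ad valorem rate: 15% + 9.1% = 24.1%.
Duty = $35,035.65 × 24.1% = $8,443.59.
Total = $0.00 + $8,443.59 = $8,443.59.

$8,443.59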